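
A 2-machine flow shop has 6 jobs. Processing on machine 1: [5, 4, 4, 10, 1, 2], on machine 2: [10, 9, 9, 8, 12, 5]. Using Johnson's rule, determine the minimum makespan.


Apply Johnson's rule:
  Group 1 (a <= b): [(5, 1, 12), (6, 2, 5), (2, 4, 9), (3, 4, 9), (1, 5, 10)]
  Group 2 (a > b): [(4, 10, 8)]
Optimal job order: [5, 6, 2, 3, 1, 4]
Schedule:
  Job 5: M1 done at 1, M2 done at 13
  Job 6: M1 done at 3, M2 done at 18
  Job 2: M1 done at 7, M2 done at 27
  Job 3: M1 done at 11, M2 done at 36
  Job 1: M1 done at 16, M2 done at 46
  Job 4: M1 done at 26, M2 done at 54
Makespan = 54

54


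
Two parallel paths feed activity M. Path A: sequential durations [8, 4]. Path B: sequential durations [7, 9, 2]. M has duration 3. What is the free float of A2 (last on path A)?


ES(A2) = sum of predecessors on chain A = 8
EF(A2) = ES + duration = 8 + 4 = 12
Successor of A2 is M. ES(M) = max(sum(A), sum(B)) = max(12, 18) = 18
Free float = ES(successor) - EF(current) = 18 - 12 = 6

6


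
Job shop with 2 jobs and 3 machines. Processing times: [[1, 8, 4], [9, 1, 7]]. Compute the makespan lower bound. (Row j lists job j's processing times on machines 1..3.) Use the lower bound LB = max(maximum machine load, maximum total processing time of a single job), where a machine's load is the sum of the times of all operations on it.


Machine loads:
  Machine 1: 1 + 9 = 10
  Machine 2: 8 + 1 = 9
  Machine 3: 4 + 7 = 11
Max machine load = 11
Job totals:
  Job 1: 13
  Job 2: 17
Max job total = 17
Lower bound = max(11, 17) = 17

17


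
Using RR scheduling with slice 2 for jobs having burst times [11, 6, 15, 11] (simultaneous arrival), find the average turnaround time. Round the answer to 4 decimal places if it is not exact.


Time quantum = 2
Execution trace:
  J1 runs 2 units, time = 2
  J2 runs 2 units, time = 4
  J3 runs 2 units, time = 6
  J4 runs 2 units, time = 8
  J1 runs 2 units, time = 10
  J2 runs 2 units, time = 12
  J3 runs 2 units, time = 14
  J4 runs 2 units, time = 16
  J1 runs 2 units, time = 18
  J2 runs 2 units, time = 20
  J3 runs 2 units, time = 22
  J4 runs 2 units, time = 24
  J1 runs 2 units, time = 26
  J3 runs 2 units, time = 28
  J4 runs 2 units, time = 30
  J1 runs 2 units, time = 32
  J3 runs 2 units, time = 34
  J4 runs 2 units, time = 36
  J1 runs 1 units, time = 37
  J3 runs 2 units, time = 39
  J4 runs 1 units, time = 40
  J3 runs 2 units, time = 42
  J3 runs 1 units, time = 43
Finish times: [37, 20, 43, 40]
Average turnaround = 140/4 = 35.0

35.0


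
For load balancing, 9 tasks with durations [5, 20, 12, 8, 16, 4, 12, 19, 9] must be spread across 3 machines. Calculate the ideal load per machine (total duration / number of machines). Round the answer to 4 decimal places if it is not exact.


Total processing time = 5 + 20 + 12 + 8 + 16 + 4 + 12 + 19 + 9 = 105
Number of machines = 3
Ideal balanced load = 105 / 3 = 35.0

35.0


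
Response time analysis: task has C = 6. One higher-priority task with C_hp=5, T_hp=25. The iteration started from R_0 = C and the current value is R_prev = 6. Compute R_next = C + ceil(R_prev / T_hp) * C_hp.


R_next = C + ceil(R_prev / T_hp) * C_hp
ceil(6 / 25) = ceil(0.24) = 1
Interference = 1 * 5 = 5
R_next = 6 + 5 = 11

11


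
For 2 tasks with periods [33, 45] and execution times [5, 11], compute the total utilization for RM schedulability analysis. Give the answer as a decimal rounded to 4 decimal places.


Compute individual utilizations (exact fractions):
  Task 1: C/T = 5/33 (approx. 0.1515)
  Task 2: C/T = 11/45 (approx. 0.2444)
Total utilization U = 5/33 + 11/45 = 196/495
Rounded to 4 decimal places: U = 0.3960
RM (Liu & Layland) bound for 2 tasks = 0.828427; compare with U = 196/495 (approx. 0.395960)
U <= bound, so schedulable by RM sufficient condition.

0.3960


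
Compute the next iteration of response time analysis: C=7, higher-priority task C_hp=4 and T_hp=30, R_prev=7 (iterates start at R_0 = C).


R_next = C + ceil(R_prev / T_hp) * C_hp
ceil(7 / 30) = ceil(0.2333) = 1
Interference = 1 * 4 = 4
R_next = 7 + 4 = 11

11


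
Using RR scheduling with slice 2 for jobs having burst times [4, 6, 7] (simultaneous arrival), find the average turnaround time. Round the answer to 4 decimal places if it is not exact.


Time quantum = 2
Execution trace:
  J1 runs 2 units, time = 2
  J2 runs 2 units, time = 4
  J3 runs 2 units, time = 6
  J1 runs 2 units, time = 8
  J2 runs 2 units, time = 10
  J3 runs 2 units, time = 12
  J2 runs 2 units, time = 14
  J3 runs 2 units, time = 16
  J3 runs 1 units, time = 17
Finish times: [8, 14, 17]
Average turnaround = 39/3 = 13.0

13.0


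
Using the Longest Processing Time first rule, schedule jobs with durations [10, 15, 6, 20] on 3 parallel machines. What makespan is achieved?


Sort jobs in decreasing order (LPT): [20, 15, 10, 6]
Assign each job to the least loaded machine:
  Machine 1: jobs [20], load = 20
  Machine 2: jobs [15], load = 15
  Machine 3: jobs [10, 6], load = 16
Makespan = max load = 20

20


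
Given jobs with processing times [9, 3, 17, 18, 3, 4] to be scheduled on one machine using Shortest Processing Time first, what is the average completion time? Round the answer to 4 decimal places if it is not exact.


Sort jobs by processing time (SPT order): [3, 3, 4, 9, 17, 18]
Compute completion times sequentially:
  Job 1: processing = 3, completes at 3
  Job 2: processing = 3, completes at 6
  Job 3: processing = 4, completes at 10
  Job 4: processing = 9, completes at 19
  Job 5: processing = 17, completes at 36
  Job 6: processing = 18, completes at 54
Sum of completion times = 128
Average completion time = 128/6 = 21.3333

21.3333


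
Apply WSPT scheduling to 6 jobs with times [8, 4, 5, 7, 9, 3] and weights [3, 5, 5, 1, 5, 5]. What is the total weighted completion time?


Compute p/w ratios and sort ascending (WSPT): [(3, 5), (4, 5), (5, 5), (9, 5), (8, 3), (7, 1)]
Compute weighted completion times:
  Job (p=3,w=5): C=3, w*C=5*3=15
  Job (p=4,w=5): C=7, w*C=5*7=35
  Job (p=5,w=5): C=12, w*C=5*12=60
  Job (p=9,w=5): C=21, w*C=5*21=105
  Job (p=8,w=3): C=29, w*C=3*29=87
  Job (p=7,w=1): C=36, w*C=1*36=36
Total weighted completion time = 338

338


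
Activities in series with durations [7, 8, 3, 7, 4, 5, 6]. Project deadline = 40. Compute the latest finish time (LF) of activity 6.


LF(activity 6) = deadline - sum of successor durations
Successors: activities 7 through 7 with durations [6]
Sum of successor durations = 6
LF = 40 - 6 = 34

34


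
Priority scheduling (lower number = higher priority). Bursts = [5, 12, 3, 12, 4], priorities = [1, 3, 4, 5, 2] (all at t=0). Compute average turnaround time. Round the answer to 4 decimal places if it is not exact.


Sort by priority (ascending = highest first):
Order: [(1, 5), (2, 4), (3, 12), (4, 3), (5, 12)]
Completion times:
  Priority 1, burst=5, C=5
  Priority 2, burst=4, C=9
  Priority 3, burst=12, C=21
  Priority 4, burst=3, C=24
  Priority 5, burst=12, C=36
Average turnaround = 95/5 = 19.0

19.0


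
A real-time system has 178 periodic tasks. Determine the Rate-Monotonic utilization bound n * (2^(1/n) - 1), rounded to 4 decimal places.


Compute 2^(1/178) = 1.0039016771
Subtract 1: 1.0039016771 - 1 = 0.0039016771
Multiply by n: 178 * 0.0039016771 = 0.6944985238
Round to 4 dp: 0.6945

0.6945


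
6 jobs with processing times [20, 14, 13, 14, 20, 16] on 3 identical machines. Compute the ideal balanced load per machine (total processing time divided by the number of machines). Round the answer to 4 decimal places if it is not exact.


Total processing time = 20 + 14 + 13 + 14 + 20 + 16 = 97
Number of machines = 3
Ideal balanced load = 97 / 3 = 32.3333

32.3333


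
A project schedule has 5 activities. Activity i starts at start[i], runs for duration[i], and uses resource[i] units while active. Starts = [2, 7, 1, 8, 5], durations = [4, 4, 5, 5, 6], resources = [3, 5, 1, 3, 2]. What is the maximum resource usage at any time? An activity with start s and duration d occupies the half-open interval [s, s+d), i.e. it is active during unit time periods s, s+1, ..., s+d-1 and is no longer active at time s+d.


Each activity i is active on [start_i, start_i + duration_i).
Compute total resource usage per time slot:
  t=0: active resources = [], total = 0
  t=1: active resources = [1], total = 1
  t=2: active resources = [3, 1], total = 4
  t=3: active resources = [3, 1], total = 4
  t=4: active resources = [3, 1], total = 4
  t=5: active resources = [3, 1, 2], total = 6
  t=6: active resources = [2], total = 2
  t=7: active resources = [5, 2], total = 7
  t=8: active resources = [5, 3, 2], total = 10
  t=9: active resources = [5, 3, 2], total = 10
  t=10: active resources = [5, 3, 2], total = 10
  t=11: active resources = [3], total = 3
  t=12: active resources = [3], total = 3
Peak resource demand = 10

10


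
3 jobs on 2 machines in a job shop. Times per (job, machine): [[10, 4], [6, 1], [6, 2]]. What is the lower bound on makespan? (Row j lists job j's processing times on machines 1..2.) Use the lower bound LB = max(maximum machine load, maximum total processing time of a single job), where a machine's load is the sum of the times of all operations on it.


Machine loads:
  Machine 1: 10 + 6 + 6 = 22
  Machine 2: 4 + 1 + 2 = 7
Max machine load = 22
Job totals:
  Job 1: 14
  Job 2: 7
  Job 3: 8
Max job total = 14
Lower bound = max(22, 14) = 22

22


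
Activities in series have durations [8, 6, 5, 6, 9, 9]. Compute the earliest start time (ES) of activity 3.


Activity 3 starts after activities 1 through 2 complete.
Predecessor durations: [8, 6]
ES = 8 + 6 = 14

14


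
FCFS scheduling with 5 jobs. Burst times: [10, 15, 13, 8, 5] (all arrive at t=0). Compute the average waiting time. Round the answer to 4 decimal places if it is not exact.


FCFS order (as given): [10, 15, 13, 8, 5]
Waiting times:
  Job 1: wait = 0
  Job 2: wait = 10
  Job 3: wait = 25
  Job 4: wait = 38
  Job 5: wait = 46
Sum of waiting times = 119
Average waiting time = 119/5 = 23.8

23.8


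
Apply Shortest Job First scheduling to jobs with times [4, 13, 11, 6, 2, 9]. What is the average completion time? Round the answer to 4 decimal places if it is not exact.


SJF order (ascending): [2, 4, 6, 9, 11, 13]
Completion times:
  Job 1: burst=2, C=2
  Job 2: burst=4, C=6
  Job 3: burst=6, C=12
  Job 4: burst=9, C=21
  Job 5: burst=11, C=32
  Job 6: burst=13, C=45
Average completion = 118/6 = 19.6667

19.6667


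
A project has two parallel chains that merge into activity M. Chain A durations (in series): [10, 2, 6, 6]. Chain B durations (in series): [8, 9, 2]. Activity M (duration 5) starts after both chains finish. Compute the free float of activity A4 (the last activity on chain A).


ES(A4) = sum of predecessors on chain A = 18
EF(A4) = ES + duration = 18 + 6 = 24
Successor of A4 is M. ES(M) = max(sum(A), sum(B)) = max(24, 19) = 24
Free float = ES(successor) - EF(current) = 24 - 24 = 0

0


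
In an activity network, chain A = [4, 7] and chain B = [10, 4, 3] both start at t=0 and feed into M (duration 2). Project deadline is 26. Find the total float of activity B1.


Forward pass: ES(B1) = sum of predecessors on chain B = 0
EF = ES + duration = 0 + 10 = 10
Backward pass: LF(M) = deadline = 26; LS(M) = 26 - 2 = 24
LF(B1) = LS(M) - sum(successors on chain B) = 24 - 7 = 17
LS = LF - duration = 17 - 10 = 7
Total float = LS - ES = 7 - 0 = 7

7


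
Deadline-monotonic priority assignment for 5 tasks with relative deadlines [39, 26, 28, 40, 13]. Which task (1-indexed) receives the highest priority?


Sort tasks by relative deadline (ascending):
  Task 5: deadline = 13
  Task 2: deadline = 26
  Task 3: deadline = 28
  Task 1: deadline = 39
  Task 4: deadline = 40
Priority order (highest first): [5, 2, 3, 1, 4]
Highest priority task = 5

5


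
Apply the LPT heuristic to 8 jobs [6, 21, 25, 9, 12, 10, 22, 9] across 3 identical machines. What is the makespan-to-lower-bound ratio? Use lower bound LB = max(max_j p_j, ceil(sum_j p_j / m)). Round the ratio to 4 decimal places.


LPT order: [25, 22, 21, 12, 10, 9, 9, 6]
Machine loads after assignment: [34, 41, 39]
LPT makespan = 41
Lower bound = max(max_job, ceil(total/3)) = max(25, 38) = 38
Ratio = 41 / 38 = 1.0789

1.0789


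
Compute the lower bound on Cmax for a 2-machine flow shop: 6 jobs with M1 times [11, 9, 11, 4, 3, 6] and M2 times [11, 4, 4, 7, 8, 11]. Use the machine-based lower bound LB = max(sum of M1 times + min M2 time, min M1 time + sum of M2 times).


LB1 = sum(M1 times) + min(M2 times) = 44 + 4 = 48
LB2 = min(M1 times) + sum(M2 times) = 3 + 45 = 48
Lower bound = max(LB1, LB2) = max(48, 48) = 48

48


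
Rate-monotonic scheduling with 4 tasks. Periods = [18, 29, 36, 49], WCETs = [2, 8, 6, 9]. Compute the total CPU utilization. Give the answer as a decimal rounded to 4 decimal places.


Compute individual utilizations (exact fractions):
  Task 1: C/T = 2/18 = 1/9 (approx. 0.1111)
  Task 2: C/T = 8/29 (approx. 0.2759)
  Task 3: C/T = 6/36 = 1/6 (approx. 0.1667)
  Task 4: C/T = 9/49 (approx. 0.1837)
Total utilization U = 1/9 + 8/29 + 1/6 + 9/49 = 18859/25578
Rounded to 4 decimal places: U = 0.7373
RM (Liu & Layland) bound for 4 tasks = 0.756828; compare with U = 18859/25578 (approx. 0.737313)
U <= bound, so schedulable by RM sufficient condition.

0.7373


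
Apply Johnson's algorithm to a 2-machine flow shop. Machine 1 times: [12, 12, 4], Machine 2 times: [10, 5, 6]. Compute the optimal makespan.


Apply Johnson's rule:
  Group 1 (a <= b): [(3, 4, 6)]
  Group 2 (a > b): [(1, 12, 10), (2, 12, 5)]
Optimal job order: [3, 1, 2]
Schedule:
  Job 3: M1 done at 4, M2 done at 10
  Job 1: M1 done at 16, M2 done at 26
  Job 2: M1 done at 28, M2 done at 33
Makespan = 33

33


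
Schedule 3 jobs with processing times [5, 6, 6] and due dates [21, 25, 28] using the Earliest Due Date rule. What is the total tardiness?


Sort by due date (EDD order): [(5, 21), (6, 25), (6, 28)]
Compute completion times and tardiness:
  Job 1: p=5, d=21, C=5, tardiness=max(0,5-21)=0
  Job 2: p=6, d=25, C=11, tardiness=max(0,11-25)=0
  Job 3: p=6, d=28, C=17, tardiness=max(0,17-28)=0
Total tardiness = 0

0


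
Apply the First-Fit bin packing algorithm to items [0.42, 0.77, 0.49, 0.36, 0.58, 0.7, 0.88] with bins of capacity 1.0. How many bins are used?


Place items sequentially using First-Fit:
  Item 0.42 -> new Bin 1
  Item 0.77 -> new Bin 2
  Item 0.49 -> Bin 1 (now 0.91)
  Item 0.36 -> new Bin 3
  Item 0.58 -> Bin 3 (now 0.94)
  Item 0.7 -> new Bin 4
  Item 0.88 -> new Bin 5
Total bins used = 5

5


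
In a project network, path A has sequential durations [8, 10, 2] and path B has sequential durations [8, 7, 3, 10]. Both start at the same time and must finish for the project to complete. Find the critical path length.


Path A total = 8 + 10 + 2 = 20
Path B total = 8 + 7 + 3 + 10 = 28
Critical path = longest path = max(20, 28) = 28

28


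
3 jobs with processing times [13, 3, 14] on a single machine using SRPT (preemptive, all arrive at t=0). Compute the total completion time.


Since all jobs arrive at t=0, SRPT equals SPT ordering.
SPT order: [3, 13, 14]
Completion times:
  Job 1: p=3, C=3
  Job 2: p=13, C=16
  Job 3: p=14, C=30
Total completion time = 3 + 16 + 30 = 49

49


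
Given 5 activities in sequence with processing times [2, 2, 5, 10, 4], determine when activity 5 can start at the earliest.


Activity 5 starts after activities 1 through 4 complete.
Predecessor durations: [2, 2, 5, 10]
ES = 2 + 2 + 5 + 10 = 19

19


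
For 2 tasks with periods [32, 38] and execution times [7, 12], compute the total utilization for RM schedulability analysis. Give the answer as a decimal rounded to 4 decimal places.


Compute individual utilizations (exact fractions):
  Task 1: C/T = 7/32 (approx. 0.2188)
  Task 2: C/T = 12/38 = 6/19 (approx. 0.3158)
Total utilization U = 7/32 + 6/19 = 325/608
Rounded to 4 decimal places: U = 0.5345
RM (Liu & Layland) bound for 2 tasks = 0.828427; compare with U = 325/608 (approx. 0.534539)
U <= bound, so schedulable by RM sufficient condition.

0.5345


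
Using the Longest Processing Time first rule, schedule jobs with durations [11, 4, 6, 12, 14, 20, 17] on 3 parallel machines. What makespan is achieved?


Sort jobs in decreasing order (LPT): [20, 17, 14, 12, 11, 6, 4]
Assign each job to the least loaded machine:
  Machine 1: jobs [20, 6, 4], load = 30
  Machine 2: jobs [17, 11], load = 28
  Machine 3: jobs [14, 12], load = 26
Makespan = max load = 30

30


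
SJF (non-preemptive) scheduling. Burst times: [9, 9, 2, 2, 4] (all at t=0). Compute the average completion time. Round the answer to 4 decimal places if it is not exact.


SJF order (ascending): [2, 2, 4, 9, 9]
Completion times:
  Job 1: burst=2, C=2
  Job 2: burst=2, C=4
  Job 3: burst=4, C=8
  Job 4: burst=9, C=17
  Job 5: burst=9, C=26
Average completion = 57/5 = 11.4

11.4


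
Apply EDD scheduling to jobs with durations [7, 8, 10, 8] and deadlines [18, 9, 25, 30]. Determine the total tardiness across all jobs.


Sort by due date (EDD order): [(8, 9), (7, 18), (10, 25), (8, 30)]
Compute completion times and tardiness:
  Job 1: p=8, d=9, C=8, tardiness=max(0,8-9)=0
  Job 2: p=7, d=18, C=15, tardiness=max(0,15-18)=0
  Job 3: p=10, d=25, C=25, tardiness=max(0,25-25)=0
  Job 4: p=8, d=30, C=33, tardiness=max(0,33-30)=3
Total tardiness = 3

3


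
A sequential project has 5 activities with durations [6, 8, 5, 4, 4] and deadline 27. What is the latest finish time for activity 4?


LF(activity 4) = deadline - sum of successor durations
Successors: activities 5 through 5 with durations [4]
Sum of successor durations = 4
LF = 27 - 4 = 23

23


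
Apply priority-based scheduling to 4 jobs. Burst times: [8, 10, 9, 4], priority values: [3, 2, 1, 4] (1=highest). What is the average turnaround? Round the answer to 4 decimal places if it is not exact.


Sort by priority (ascending = highest first):
Order: [(1, 9), (2, 10), (3, 8), (4, 4)]
Completion times:
  Priority 1, burst=9, C=9
  Priority 2, burst=10, C=19
  Priority 3, burst=8, C=27
  Priority 4, burst=4, C=31
Average turnaround = 86/4 = 21.5

21.5


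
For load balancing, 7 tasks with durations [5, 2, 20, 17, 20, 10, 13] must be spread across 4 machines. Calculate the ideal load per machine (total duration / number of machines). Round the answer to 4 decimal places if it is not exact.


Total processing time = 5 + 2 + 20 + 17 + 20 + 10 + 13 = 87
Number of machines = 4
Ideal balanced load = 87 / 4 = 21.75

21.75


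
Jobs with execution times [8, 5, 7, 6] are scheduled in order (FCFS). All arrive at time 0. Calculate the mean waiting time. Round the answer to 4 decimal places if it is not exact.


FCFS order (as given): [8, 5, 7, 6]
Waiting times:
  Job 1: wait = 0
  Job 2: wait = 8
  Job 3: wait = 13
  Job 4: wait = 20
Sum of waiting times = 41
Average waiting time = 41/4 = 10.25

10.25


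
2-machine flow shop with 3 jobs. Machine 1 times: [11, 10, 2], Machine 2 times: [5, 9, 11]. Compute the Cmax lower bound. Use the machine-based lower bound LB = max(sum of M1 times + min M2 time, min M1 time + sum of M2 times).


LB1 = sum(M1 times) + min(M2 times) = 23 + 5 = 28
LB2 = min(M1 times) + sum(M2 times) = 2 + 25 = 27
Lower bound = max(LB1, LB2) = max(28, 27) = 28

28


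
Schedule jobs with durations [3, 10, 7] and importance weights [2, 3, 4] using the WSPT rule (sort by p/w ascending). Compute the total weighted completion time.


Compute p/w ratios and sort ascending (WSPT): [(3, 2), (7, 4), (10, 3)]
Compute weighted completion times:
  Job (p=3,w=2): C=3, w*C=2*3=6
  Job (p=7,w=4): C=10, w*C=4*10=40
  Job (p=10,w=3): C=20, w*C=3*20=60
Total weighted completion time = 106

106


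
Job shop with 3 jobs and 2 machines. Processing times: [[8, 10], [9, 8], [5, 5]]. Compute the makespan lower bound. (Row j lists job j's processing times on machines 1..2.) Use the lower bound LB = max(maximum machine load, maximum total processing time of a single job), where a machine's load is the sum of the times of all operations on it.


Machine loads:
  Machine 1: 8 + 9 + 5 = 22
  Machine 2: 10 + 8 + 5 = 23
Max machine load = 23
Job totals:
  Job 1: 18
  Job 2: 17
  Job 3: 10
Max job total = 18
Lower bound = max(23, 18) = 23

23


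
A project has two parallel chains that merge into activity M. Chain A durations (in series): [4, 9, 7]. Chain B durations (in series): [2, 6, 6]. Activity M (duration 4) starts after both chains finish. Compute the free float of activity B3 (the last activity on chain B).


ES(B3) = sum of predecessors on chain B = 8
EF(B3) = ES + duration = 8 + 6 = 14
Successor of B3 is M. ES(M) = max(sum(A), sum(B)) = max(20, 14) = 20
Free float = ES(successor) - EF(current) = 20 - 14 = 6

6


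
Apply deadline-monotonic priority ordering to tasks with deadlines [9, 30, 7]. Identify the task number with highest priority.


Sort tasks by relative deadline (ascending):
  Task 3: deadline = 7
  Task 1: deadline = 9
  Task 2: deadline = 30
Priority order (highest first): [3, 1, 2]
Highest priority task = 3

3


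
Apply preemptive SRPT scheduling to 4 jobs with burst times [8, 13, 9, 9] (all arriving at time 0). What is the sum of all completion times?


Since all jobs arrive at t=0, SRPT equals SPT ordering.
SPT order: [8, 9, 9, 13]
Completion times:
  Job 1: p=8, C=8
  Job 2: p=9, C=17
  Job 3: p=9, C=26
  Job 4: p=13, C=39
Total completion time = 8 + 17 + 26 + 39 = 90

90


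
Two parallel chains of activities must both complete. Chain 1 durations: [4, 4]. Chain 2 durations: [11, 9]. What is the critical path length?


Path A total = 4 + 4 = 8
Path B total = 11 + 9 = 20
Critical path = longest path = max(8, 20) = 20

20


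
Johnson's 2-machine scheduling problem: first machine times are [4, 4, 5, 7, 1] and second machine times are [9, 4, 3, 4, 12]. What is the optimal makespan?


Apply Johnson's rule:
  Group 1 (a <= b): [(5, 1, 12), (1, 4, 9), (2, 4, 4)]
  Group 2 (a > b): [(4, 7, 4), (3, 5, 3)]
Optimal job order: [5, 1, 2, 4, 3]
Schedule:
  Job 5: M1 done at 1, M2 done at 13
  Job 1: M1 done at 5, M2 done at 22
  Job 2: M1 done at 9, M2 done at 26
  Job 4: M1 done at 16, M2 done at 30
  Job 3: M1 done at 21, M2 done at 33
Makespan = 33

33


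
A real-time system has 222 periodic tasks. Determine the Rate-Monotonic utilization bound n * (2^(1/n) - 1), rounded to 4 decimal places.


Compute 2^(1/222) = 1.0031271640
Subtract 1: 1.0031271640 - 1 = 0.0031271640
Multiply by n: 222 * 0.0031271640 = 0.6942304080
Round to 4 dp: 0.6942

0.6942


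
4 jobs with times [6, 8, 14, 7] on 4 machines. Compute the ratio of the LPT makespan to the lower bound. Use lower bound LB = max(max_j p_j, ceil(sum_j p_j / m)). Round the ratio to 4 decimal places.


LPT order: [14, 8, 7, 6]
Machine loads after assignment: [14, 8, 7, 6]
LPT makespan = 14
Lower bound = max(max_job, ceil(total/4)) = max(14, 9) = 14
Ratio = 14 / 14 = 1.0

1.0


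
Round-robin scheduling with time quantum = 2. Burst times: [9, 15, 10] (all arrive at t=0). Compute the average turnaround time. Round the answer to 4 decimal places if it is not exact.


Time quantum = 2
Execution trace:
  J1 runs 2 units, time = 2
  J2 runs 2 units, time = 4
  J3 runs 2 units, time = 6
  J1 runs 2 units, time = 8
  J2 runs 2 units, time = 10
  J3 runs 2 units, time = 12
  J1 runs 2 units, time = 14
  J2 runs 2 units, time = 16
  J3 runs 2 units, time = 18
  J1 runs 2 units, time = 20
  J2 runs 2 units, time = 22
  J3 runs 2 units, time = 24
  J1 runs 1 units, time = 25
  J2 runs 2 units, time = 27
  J3 runs 2 units, time = 29
  J2 runs 2 units, time = 31
  J2 runs 2 units, time = 33
  J2 runs 1 units, time = 34
Finish times: [25, 34, 29]
Average turnaround = 88/3 = 29.3333

29.3333


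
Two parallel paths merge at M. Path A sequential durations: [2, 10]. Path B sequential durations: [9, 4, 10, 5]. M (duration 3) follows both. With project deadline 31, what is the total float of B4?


Forward pass: ES(B4) = sum of predecessors on chain B = 23
EF = ES + duration = 23 + 5 = 28
Backward pass: LF(M) = deadline = 31; LS(M) = 31 - 3 = 28
LF(B4) = LS(M) - sum(successors on chain B) = 28 - 0 = 28
LS = LF - duration = 28 - 5 = 23
Total float = LS - ES = 23 - 23 = 0

0


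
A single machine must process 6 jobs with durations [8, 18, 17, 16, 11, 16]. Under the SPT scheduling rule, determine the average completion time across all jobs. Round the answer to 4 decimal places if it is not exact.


Sort jobs by processing time (SPT order): [8, 11, 16, 16, 17, 18]
Compute completion times sequentially:
  Job 1: processing = 8, completes at 8
  Job 2: processing = 11, completes at 19
  Job 3: processing = 16, completes at 35
  Job 4: processing = 16, completes at 51
  Job 5: processing = 17, completes at 68
  Job 6: processing = 18, completes at 86
Sum of completion times = 267
Average completion time = 267/6 = 44.5

44.5


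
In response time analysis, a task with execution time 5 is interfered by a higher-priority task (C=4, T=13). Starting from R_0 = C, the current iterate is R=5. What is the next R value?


R_next = C + ceil(R_prev / T_hp) * C_hp
ceil(5 / 13) = ceil(0.3846) = 1
Interference = 1 * 4 = 4
R_next = 5 + 4 = 9

9


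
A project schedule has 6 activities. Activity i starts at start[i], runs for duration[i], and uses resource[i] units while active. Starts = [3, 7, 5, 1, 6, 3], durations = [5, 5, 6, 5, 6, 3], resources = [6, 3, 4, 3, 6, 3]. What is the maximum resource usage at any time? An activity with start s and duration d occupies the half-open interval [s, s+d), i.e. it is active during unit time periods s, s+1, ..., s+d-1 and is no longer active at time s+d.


Each activity i is active on [start_i, start_i + duration_i).
Compute total resource usage per time slot:
  t=0: active resources = [], total = 0
  t=1: active resources = [3], total = 3
  t=2: active resources = [3], total = 3
  t=3: active resources = [6, 3, 3], total = 12
  t=4: active resources = [6, 3, 3], total = 12
  t=5: active resources = [6, 4, 3, 3], total = 16
  t=6: active resources = [6, 4, 6], total = 16
  t=7: active resources = [6, 3, 4, 6], total = 19
  t=8: active resources = [3, 4, 6], total = 13
  t=9: active resources = [3, 4, 6], total = 13
  t=10: active resources = [3, 4, 6], total = 13
  t=11: active resources = [3, 6], total = 9
Peak resource demand = 19

19


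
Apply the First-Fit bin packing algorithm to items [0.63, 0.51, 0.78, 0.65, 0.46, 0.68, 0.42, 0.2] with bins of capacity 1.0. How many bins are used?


Place items sequentially using First-Fit:
  Item 0.63 -> new Bin 1
  Item 0.51 -> new Bin 2
  Item 0.78 -> new Bin 3
  Item 0.65 -> new Bin 4
  Item 0.46 -> Bin 2 (now 0.97)
  Item 0.68 -> new Bin 5
  Item 0.42 -> new Bin 6
  Item 0.2 -> Bin 1 (now 0.83)
Total bins used = 6

6


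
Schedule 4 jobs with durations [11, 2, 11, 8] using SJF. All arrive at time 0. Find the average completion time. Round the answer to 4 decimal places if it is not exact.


SJF order (ascending): [2, 8, 11, 11]
Completion times:
  Job 1: burst=2, C=2
  Job 2: burst=8, C=10
  Job 3: burst=11, C=21
  Job 4: burst=11, C=32
Average completion = 65/4 = 16.25

16.25


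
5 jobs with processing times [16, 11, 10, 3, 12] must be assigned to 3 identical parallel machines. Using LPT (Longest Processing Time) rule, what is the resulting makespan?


Sort jobs in decreasing order (LPT): [16, 12, 11, 10, 3]
Assign each job to the least loaded machine:
  Machine 1: jobs [16], load = 16
  Machine 2: jobs [12, 3], load = 15
  Machine 3: jobs [11, 10], load = 21
Makespan = max load = 21

21


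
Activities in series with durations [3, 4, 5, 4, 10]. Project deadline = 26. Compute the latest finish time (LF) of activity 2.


LF(activity 2) = deadline - sum of successor durations
Successors: activities 3 through 5 with durations [5, 4, 10]
Sum of successor durations = 19
LF = 26 - 19 = 7

7


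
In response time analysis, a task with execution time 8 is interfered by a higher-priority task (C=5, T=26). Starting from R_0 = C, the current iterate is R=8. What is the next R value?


R_next = C + ceil(R_prev / T_hp) * C_hp
ceil(8 / 26) = ceil(0.3077) = 1
Interference = 1 * 5 = 5
R_next = 8 + 5 = 13

13


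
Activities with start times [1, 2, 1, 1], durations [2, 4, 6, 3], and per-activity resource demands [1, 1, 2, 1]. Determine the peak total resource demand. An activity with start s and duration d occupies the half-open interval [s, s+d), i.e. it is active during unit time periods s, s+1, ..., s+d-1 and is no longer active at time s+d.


Each activity i is active on [start_i, start_i + duration_i).
Compute total resource usage per time slot:
  t=0: active resources = [], total = 0
  t=1: active resources = [1, 2, 1], total = 4
  t=2: active resources = [1, 1, 2, 1], total = 5
  t=3: active resources = [1, 2, 1], total = 4
  t=4: active resources = [1, 2], total = 3
  t=5: active resources = [1, 2], total = 3
  t=6: active resources = [2], total = 2
Peak resource demand = 5

5


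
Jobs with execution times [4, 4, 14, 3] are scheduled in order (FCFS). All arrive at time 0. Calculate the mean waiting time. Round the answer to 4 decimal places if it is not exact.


FCFS order (as given): [4, 4, 14, 3]
Waiting times:
  Job 1: wait = 0
  Job 2: wait = 4
  Job 3: wait = 8
  Job 4: wait = 22
Sum of waiting times = 34
Average waiting time = 34/4 = 8.5

8.5


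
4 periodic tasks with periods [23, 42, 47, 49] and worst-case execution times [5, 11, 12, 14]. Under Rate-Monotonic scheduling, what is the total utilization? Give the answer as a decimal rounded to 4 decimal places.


Compute individual utilizations (exact fractions):
  Task 1: C/T = 5/23 (approx. 0.2174)
  Task 2: C/T = 11/42 (approx. 0.2619)
  Task 3: C/T = 12/47 (approx. 0.2553)
  Task 4: C/T = 14/49 = 2/7 (approx. 0.2857)
Total utilization U = 5/23 + 11/42 + 12/47 + 2/7 = 46325/45402
Rounded to 4 decimal places: U = 1.0203
RM (Liu & Layland) bound for 4 tasks = 0.756828; compare with U = 46325/45402 (approx. 1.020330)
U > 1, so the task set is not schedulable (processor overloaded).

1.0203


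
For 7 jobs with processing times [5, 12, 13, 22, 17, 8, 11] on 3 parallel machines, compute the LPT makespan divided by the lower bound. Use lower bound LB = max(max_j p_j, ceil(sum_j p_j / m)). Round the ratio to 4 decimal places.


LPT order: [22, 17, 13, 12, 11, 8, 5]
Machine loads after assignment: [30, 28, 30]
LPT makespan = 30
Lower bound = max(max_job, ceil(total/3)) = max(22, 30) = 30
Ratio = 30 / 30 = 1.0

1.0


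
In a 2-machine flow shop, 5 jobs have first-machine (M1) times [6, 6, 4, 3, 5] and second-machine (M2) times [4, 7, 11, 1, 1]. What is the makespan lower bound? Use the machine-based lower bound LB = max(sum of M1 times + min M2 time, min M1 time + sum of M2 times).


LB1 = sum(M1 times) + min(M2 times) = 24 + 1 = 25
LB2 = min(M1 times) + sum(M2 times) = 3 + 24 = 27
Lower bound = max(LB1, LB2) = max(25, 27) = 27

27


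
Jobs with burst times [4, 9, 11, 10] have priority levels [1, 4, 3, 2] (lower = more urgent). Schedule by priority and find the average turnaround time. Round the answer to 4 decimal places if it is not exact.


Sort by priority (ascending = highest first):
Order: [(1, 4), (2, 10), (3, 11), (4, 9)]
Completion times:
  Priority 1, burst=4, C=4
  Priority 2, burst=10, C=14
  Priority 3, burst=11, C=25
  Priority 4, burst=9, C=34
Average turnaround = 77/4 = 19.25

19.25


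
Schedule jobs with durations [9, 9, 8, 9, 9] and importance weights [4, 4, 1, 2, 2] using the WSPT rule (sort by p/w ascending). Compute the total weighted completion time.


Compute p/w ratios and sort ascending (WSPT): [(9, 4), (9, 4), (9, 2), (9, 2), (8, 1)]
Compute weighted completion times:
  Job (p=9,w=4): C=9, w*C=4*9=36
  Job (p=9,w=4): C=18, w*C=4*18=72
  Job (p=9,w=2): C=27, w*C=2*27=54
  Job (p=9,w=2): C=36, w*C=2*36=72
  Job (p=8,w=1): C=44, w*C=1*44=44
Total weighted completion time = 278

278


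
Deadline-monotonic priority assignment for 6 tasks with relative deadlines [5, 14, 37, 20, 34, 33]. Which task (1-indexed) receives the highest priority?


Sort tasks by relative deadline (ascending):
  Task 1: deadline = 5
  Task 2: deadline = 14
  Task 4: deadline = 20
  Task 6: deadline = 33
  Task 5: deadline = 34
  Task 3: deadline = 37
Priority order (highest first): [1, 2, 4, 6, 5, 3]
Highest priority task = 1

1


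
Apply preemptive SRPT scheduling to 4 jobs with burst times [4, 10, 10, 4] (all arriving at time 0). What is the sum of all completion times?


Since all jobs arrive at t=0, SRPT equals SPT ordering.
SPT order: [4, 4, 10, 10]
Completion times:
  Job 1: p=4, C=4
  Job 2: p=4, C=8
  Job 3: p=10, C=18
  Job 4: p=10, C=28
Total completion time = 4 + 8 + 18 + 28 = 58

58


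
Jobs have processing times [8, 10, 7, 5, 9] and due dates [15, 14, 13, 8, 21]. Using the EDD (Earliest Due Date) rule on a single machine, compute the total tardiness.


Sort by due date (EDD order): [(5, 8), (7, 13), (10, 14), (8, 15), (9, 21)]
Compute completion times and tardiness:
  Job 1: p=5, d=8, C=5, tardiness=max(0,5-8)=0
  Job 2: p=7, d=13, C=12, tardiness=max(0,12-13)=0
  Job 3: p=10, d=14, C=22, tardiness=max(0,22-14)=8
  Job 4: p=8, d=15, C=30, tardiness=max(0,30-15)=15
  Job 5: p=9, d=21, C=39, tardiness=max(0,39-21)=18
Total tardiness = 41

41


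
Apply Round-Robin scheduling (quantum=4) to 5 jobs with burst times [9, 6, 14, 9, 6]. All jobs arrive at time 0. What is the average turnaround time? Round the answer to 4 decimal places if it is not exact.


Time quantum = 4
Execution trace:
  J1 runs 4 units, time = 4
  J2 runs 4 units, time = 8
  J3 runs 4 units, time = 12
  J4 runs 4 units, time = 16
  J5 runs 4 units, time = 20
  J1 runs 4 units, time = 24
  J2 runs 2 units, time = 26
  J3 runs 4 units, time = 30
  J4 runs 4 units, time = 34
  J5 runs 2 units, time = 36
  J1 runs 1 units, time = 37
  J3 runs 4 units, time = 41
  J4 runs 1 units, time = 42
  J3 runs 2 units, time = 44
Finish times: [37, 26, 44, 42, 36]
Average turnaround = 185/5 = 37.0

37.0


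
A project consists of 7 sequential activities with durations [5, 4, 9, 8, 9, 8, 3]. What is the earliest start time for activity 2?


Activity 2 starts after activities 1 through 1 complete.
Predecessor durations: [5]
ES = 5 = 5

5


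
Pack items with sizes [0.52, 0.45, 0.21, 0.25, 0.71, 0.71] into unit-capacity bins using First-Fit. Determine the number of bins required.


Place items sequentially using First-Fit:
  Item 0.52 -> new Bin 1
  Item 0.45 -> Bin 1 (now 0.97)
  Item 0.21 -> new Bin 2
  Item 0.25 -> Bin 2 (now 0.46)
  Item 0.71 -> new Bin 3
  Item 0.71 -> new Bin 4
Total bins used = 4

4


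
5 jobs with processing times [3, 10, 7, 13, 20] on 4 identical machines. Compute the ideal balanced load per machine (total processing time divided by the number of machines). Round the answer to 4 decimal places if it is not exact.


Total processing time = 3 + 10 + 7 + 13 + 20 = 53
Number of machines = 4
Ideal balanced load = 53 / 4 = 13.25

13.25


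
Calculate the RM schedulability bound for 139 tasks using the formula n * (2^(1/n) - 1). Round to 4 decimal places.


Compute 2^(1/139) = 1.0049991245
Subtract 1: 1.0049991245 - 1 = 0.0049991245
Multiply by n: 139 * 0.0049991245 = 0.6948783055
Round to 4 dp: 0.6949

0.6949


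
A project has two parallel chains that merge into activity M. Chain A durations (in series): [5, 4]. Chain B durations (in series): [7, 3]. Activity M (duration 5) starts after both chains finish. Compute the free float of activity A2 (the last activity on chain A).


ES(A2) = sum of predecessors on chain A = 5
EF(A2) = ES + duration = 5 + 4 = 9
Successor of A2 is M. ES(M) = max(sum(A), sum(B)) = max(9, 10) = 10
Free float = ES(successor) - EF(current) = 10 - 9 = 1

1


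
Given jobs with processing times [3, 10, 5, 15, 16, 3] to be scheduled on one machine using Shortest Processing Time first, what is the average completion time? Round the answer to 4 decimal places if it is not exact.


Sort jobs by processing time (SPT order): [3, 3, 5, 10, 15, 16]
Compute completion times sequentially:
  Job 1: processing = 3, completes at 3
  Job 2: processing = 3, completes at 6
  Job 3: processing = 5, completes at 11
  Job 4: processing = 10, completes at 21
  Job 5: processing = 15, completes at 36
  Job 6: processing = 16, completes at 52
Sum of completion times = 129
Average completion time = 129/6 = 21.5

21.5


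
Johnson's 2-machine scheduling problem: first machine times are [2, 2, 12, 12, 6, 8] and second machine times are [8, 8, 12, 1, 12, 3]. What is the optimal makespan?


Apply Johnson's rule:
  Group 1 (a <= b): [(1, 2, 8), (2, 2, 8), (5, 6, 12), (3, 12, 12)]
  Group 2 (a > b): [(6, 8, 3), (4, 12, 1)]
Optimal job order: [1, 2, 5, 3, 6, 4]
Schedule:
  Job 1: M1 done at 2, M2 done at 10
  Job 2: M1 done at 4, M2 done at 18
  Job 5: M1 done at 10, M2 done at 30
  Job 3: M1 done at 22, M2 done at 42
  Job 6: M1 done at 30, M2 done at 45
  Job 4: M1 done at 42, M2 done at 46
Makespan = 46

46


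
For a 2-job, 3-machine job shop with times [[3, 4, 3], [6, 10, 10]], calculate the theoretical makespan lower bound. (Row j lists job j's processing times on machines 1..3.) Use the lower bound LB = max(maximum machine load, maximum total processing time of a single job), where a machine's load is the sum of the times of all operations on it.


Machine loads:
  Machine 1: 3 + 6 = 9
  Machine 2: 4 + 10 = 14
  Machine 3: 3 + 10 = 13
Max machine load = 14
Job totals:
  Job 1: 10
  Job 2: 26
Max job total = 26
Lower bound = max(14, 26) = 26

26


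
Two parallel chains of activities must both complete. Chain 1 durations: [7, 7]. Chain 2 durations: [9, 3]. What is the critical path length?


Path A total = 7 + 7 = 14
Path B total = 9 + 3 = 12
Critical path = longest path = max(14, 12) = 14

14


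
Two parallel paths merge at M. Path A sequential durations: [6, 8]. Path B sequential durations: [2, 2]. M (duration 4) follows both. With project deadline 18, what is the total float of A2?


Forward pass: ES(A2) = sum of predecessors on chain A = 6
EF = ES + duration = 6 + 8 = 14
Backward pass: LF(M) = deadline = 18; LS(M) = 18 - 4 = 14
LF(A2) = LS(M) - sum(successors on chain A) = 14 - 0 = 14
LS = LF - duration = 14 - 8 = 6
Total float = LS - ES = 6 - 6 = 0

0


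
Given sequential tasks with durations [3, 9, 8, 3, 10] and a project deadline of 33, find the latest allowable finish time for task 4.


LF(activity 4) = deadline - sum of successor durations
Successors: activities 5 through 5 with durations [10]
Sum of successor durations = 10
LF = 33 - 10 = 23

23


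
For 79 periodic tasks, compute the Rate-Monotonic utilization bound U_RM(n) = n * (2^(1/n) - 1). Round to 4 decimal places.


Compute 2^(1/79) = 1.0088126194
Subtract 1: 1.0088126194 - 1 = 0.0088126194
Multiply by n: 79 * 0.0088126194 = 0.6961969326
Round to 4 dp: 0.6962

0.6962


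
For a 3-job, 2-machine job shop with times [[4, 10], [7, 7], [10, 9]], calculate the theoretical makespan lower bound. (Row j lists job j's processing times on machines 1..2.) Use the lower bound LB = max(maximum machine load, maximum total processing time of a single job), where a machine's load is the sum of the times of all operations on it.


Machine loads:
  Machine 1: 4 + 7 + 10 = 21
  Machine 2: 10 + 7 + 9 = 26
Max machine load = 26
Job totals:
  Job 1: 14
  Job 2: 14
  Job 3: 19
Max job total = 19
Lower bound = max(26, 19) = 26

26


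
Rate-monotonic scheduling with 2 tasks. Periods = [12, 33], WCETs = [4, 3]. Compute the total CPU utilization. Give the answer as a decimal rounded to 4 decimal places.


Compute individual utilizations (exact fractions):
  Task 1: C/T = 4/12 = 1/3 (approx. 0.3333)
  Task 2: C/T = 3/33 = 1/11 (approx. 0.0909)
Total utilization U = 1/3 + 1/11 = 14/33
Rounded to 4 decimal places: U = 0.4242
RM (Liu & Layland) bound for 2 tasks = 0.828427; compare with U = 14/33 (approx. 0.424242)
U <= bound, so schedulable by RM sufficient condition.

0.4242
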